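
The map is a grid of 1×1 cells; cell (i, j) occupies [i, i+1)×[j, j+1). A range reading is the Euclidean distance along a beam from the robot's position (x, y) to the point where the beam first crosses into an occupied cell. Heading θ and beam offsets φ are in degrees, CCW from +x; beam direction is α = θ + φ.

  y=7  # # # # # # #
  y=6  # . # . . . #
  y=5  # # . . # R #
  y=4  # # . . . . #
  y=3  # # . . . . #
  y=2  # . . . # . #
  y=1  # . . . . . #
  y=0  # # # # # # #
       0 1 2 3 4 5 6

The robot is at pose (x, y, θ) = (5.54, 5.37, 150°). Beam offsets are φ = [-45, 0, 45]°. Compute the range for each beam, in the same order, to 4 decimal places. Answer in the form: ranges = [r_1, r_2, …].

ranges = [1.6875, 0.6235, 0.5590]

beam 1: φ=-45°, α=105°
  dir = (cos 105°, sin 105°) = (-0.2588, 0.9659); from cell (5,5)
  next x-line at t=2.0864, next y-line at t=0.6522; Δt_x=3.8637, Δt_y=1.0353
    y: enter (5,6) at t=0.6522
    y: enter (5,7) at t=1.6875 ← occupied
  → r_1 = 1.6875
beam 2: φ=0°, α=150°
  dir = (cos 150°, sin 150°) = (-0.8660, 0.5000); from cell (5,5)
  next x-line at t=0.6235, next y-line at t=1.2600; Δt_x=1.1547, Δt_y=2.0000
    x: enter (4,5) at t=0.6235 ← occupied
  → r_2 = 0.6235
beam 3: φ=45°, α=195°
  dir = (cos 195°, sin 195°) = (-0.9659, -0.2588); from cell (5,5)
  next x-line at t=0.5590, next y-line at t=1.4296; Δt_x=1.0353, Δt_y=3.8637
    x: enter (4,5) at t=0.5590 ← occupied
  → r_3 = 0.5590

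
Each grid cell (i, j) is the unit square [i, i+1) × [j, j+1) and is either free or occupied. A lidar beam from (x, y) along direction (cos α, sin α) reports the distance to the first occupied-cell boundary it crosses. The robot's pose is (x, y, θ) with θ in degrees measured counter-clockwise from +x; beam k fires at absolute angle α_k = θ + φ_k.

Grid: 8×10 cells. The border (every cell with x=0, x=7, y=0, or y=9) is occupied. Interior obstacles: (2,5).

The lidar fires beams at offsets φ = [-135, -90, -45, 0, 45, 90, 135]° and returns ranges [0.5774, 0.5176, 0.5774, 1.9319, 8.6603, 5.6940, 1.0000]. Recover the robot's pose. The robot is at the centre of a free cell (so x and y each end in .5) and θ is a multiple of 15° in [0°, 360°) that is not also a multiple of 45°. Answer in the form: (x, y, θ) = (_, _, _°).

Candidates: 47 free-cell centres × 16 headings = 752 poses. Raycast each; keep the one whose scan matches to 4 dp.
  (5.5, 6.5, 300°): beam 1 = 4.6587 ≠ 0.5774 ✗
  (6.5, 6.5, 75°): beam 1 = 1.0000 ≠ 0.5774 ✗
  (3.5, 5.5, 345°): beam 2 = 4.6587 ≠ 0.5176 ✗
  (2.5, 7.5, 60°): beam 1 = 1.5529 ≠ 0.5774 ✗
  (1.5, 6.5, 300°): beam 1 = 0.5176 ≠ 0.5774 ✗
  …
  (6.5, 1.5, 75°): r_1=0.5774, r_2=0.5176, r_3=0.5774, r_4=1.9319, r_5=8.6603, r_6=5.6940, r_7=1.0000 — all match ✓
Only this pose fits every beam.

(x, y, θ) = (6.5, 1.5, 75°)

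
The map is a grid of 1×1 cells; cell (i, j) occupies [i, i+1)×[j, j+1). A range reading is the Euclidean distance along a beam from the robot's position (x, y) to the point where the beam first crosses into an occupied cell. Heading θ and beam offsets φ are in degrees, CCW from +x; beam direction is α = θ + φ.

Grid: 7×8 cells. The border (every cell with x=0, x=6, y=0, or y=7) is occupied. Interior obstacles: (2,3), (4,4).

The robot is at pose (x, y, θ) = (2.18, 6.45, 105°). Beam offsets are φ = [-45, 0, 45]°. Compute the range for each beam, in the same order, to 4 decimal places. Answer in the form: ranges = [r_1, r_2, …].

ranges = [0.6351, 0.5694, 1.1000]

beam 1: φ=-45°, α=60°
  direction (0.5000, 0.8660); cell (2,6); t to first gridline: x 1.6400, y 0.6351 (then +2.0000 / +1.1547)
    (2,7) via y @ 0.6351  # hit
  → r_1 = 0.6351
beam 2: φ=0°, α=105°
  direction (-0.2588, 0.9659); cell (2,6); t to first gridline: x 0.6955, y 0.5694 (then +3.8637 / +1.0353)
    (2,7) via y @ 0.5694  # hit
  → r_2 = 0.5694
beam 3: φ=45°, α=150°
  direction (-0.8660, 0.5000); cell (2,6); t to first gridline: x 0.2078, y 1.1000 (then +1.1547 / +2.0000)
    (1,6) via x @ 0.2078
    (1,7) via y @ 1.1000  # hit
  → r_3 = 1.1000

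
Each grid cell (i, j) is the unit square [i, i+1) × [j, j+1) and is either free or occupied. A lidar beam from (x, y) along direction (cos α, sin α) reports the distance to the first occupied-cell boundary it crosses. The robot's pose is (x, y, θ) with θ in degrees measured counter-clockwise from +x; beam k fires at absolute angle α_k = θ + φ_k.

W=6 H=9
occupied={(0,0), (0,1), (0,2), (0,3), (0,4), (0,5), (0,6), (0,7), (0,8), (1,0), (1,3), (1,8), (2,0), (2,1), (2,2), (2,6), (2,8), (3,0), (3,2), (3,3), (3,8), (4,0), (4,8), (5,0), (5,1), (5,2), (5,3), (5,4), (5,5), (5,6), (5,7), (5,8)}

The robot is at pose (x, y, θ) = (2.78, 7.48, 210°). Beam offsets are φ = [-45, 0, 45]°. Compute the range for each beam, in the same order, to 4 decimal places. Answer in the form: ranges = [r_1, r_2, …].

beam 1: φ=-45°, α=165°
  dir = (cos 165°, sin 165°) = (-0.9659, 0.2588); from cell (2,7)
  next x-line at t=0.8075, next y-line at t=2.0091; Δt_x=1.0353, Δt_y=3.8637
    x: enter (1,7) at t=0.8075
    x: enter (0,7) at t=1.8428 ← occupied
  → r_1 = 1.8428
beam 2: φ=0°, α=210°
  dir = (cos 210°, sin 210°) = (-0.8660, -0.5000); from cell (2,7)
  next x-line at t=0.9007, next y-line at t=0.9600; Δt_x=1.1547, Δt_y=2.0000
    x: enter (1,7) at t=0.9007
    y: enter (1,6) at t=0.9600
    x: enter (0,6) at t=2.0554 ← occupied
  → r_2 = 2.0554
beam 3: φ=45°, α=255°
  dir = (cos 255°, sin 255°) = (-0.2588, -0.9659); from cell (2,7)
  next x-line at t=3.0137, next y-line at t=0.4969; Δt_x=3.8637, Δt_y=1.0353
    y: enter (2,6) at t=0.4969 ← occupied
  → r_3 = 0.4969

ranges = [1.8428, 2.0554, 0.4969]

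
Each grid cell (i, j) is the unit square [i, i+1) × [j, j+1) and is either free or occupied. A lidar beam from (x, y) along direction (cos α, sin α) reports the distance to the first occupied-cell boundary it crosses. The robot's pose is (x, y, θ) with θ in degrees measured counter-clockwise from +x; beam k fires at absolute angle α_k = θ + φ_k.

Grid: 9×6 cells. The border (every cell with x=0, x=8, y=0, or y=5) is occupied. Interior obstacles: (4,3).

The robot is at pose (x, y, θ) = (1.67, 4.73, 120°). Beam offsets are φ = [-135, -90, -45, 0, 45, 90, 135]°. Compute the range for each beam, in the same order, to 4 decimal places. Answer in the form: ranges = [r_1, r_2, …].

ranges = [2.8205, 0.5400, 0.2795, 0.3118, 0.6936, 0.7736, 2.5887]

beam 1: φ=-135°, α=345°
  direction (0.9659, -0.2588); cell (1,4); t to first gridline: x 0.3416, y 2.8205 (then +1.0353 / +3.8637)
    (2,4) via x @ 0.3416
    (3,4) via x @ 1.3769
    (4,4) via x @ 2.4122
    (4,3) via y @ 2.8205  # hit
  → r_1 = 2.8205
beam 2: φ=-90°, α=30°
  direction (0.8660, 0.5000); cell (1,4); t to first gridline: x 0.3811, y 0.5400 (then +1.1547 / +2.0000)
    (2,4) via x @ 0.3811
    (2,5) via y @ 0.5400  # hit
  → r_2 = 0.5400
beam 3: φ=-45°, α=75°
  direction (0.2588, 0.9659); cell (1,4); t to first gridline: x 1.2750, y 0.2795 (then +3.8637 / +1.0353)
    (1,5) via y @ 0.2795  # hit
  → r_3 = 0.2795
beam 4: φ=0°, α=120°
  direction (-0.5000, 0.8660); cell (1,4); t to first gridline: x 1.3400, y 0.3118 (then +2.0000 / +1.1547)
    (1,5) via y @ 0.3118  # hit
  → r_4 = 0.3118
beam 5: φ=45°, α=165°
  direction (-0.9659, 0.2588); cell (1,4); t to first gridline: x 0.6936, y 1.0432 (then +1.0353 / +3.8637)
    (0,4) via x @ 0.6936  # hit
  → r_5 = 0.6936
beam 6: φ=90°, α=210°
  direction (-0.8660, -0.5000); cell (1,4); t to first gridline: x 0.7736, y 1.4600 (then +1.1547 / +2.0000)
    (0,4) via x @ 0.7736  # hit
  → r_6 = 0.7736
beam 7: φ=135°, α=255°
  direction (-0.2588, -0.9659); cell (1,4); t to first gridline: x 2.5887, y 0.7558 (then +3.8637 / +1.0353)
    (1,3) via y @ 0.7558
    (1,2) via y @ 1.7910
    (0,2) via x @ 2.5887  # hit
  → r_7 = 2.5887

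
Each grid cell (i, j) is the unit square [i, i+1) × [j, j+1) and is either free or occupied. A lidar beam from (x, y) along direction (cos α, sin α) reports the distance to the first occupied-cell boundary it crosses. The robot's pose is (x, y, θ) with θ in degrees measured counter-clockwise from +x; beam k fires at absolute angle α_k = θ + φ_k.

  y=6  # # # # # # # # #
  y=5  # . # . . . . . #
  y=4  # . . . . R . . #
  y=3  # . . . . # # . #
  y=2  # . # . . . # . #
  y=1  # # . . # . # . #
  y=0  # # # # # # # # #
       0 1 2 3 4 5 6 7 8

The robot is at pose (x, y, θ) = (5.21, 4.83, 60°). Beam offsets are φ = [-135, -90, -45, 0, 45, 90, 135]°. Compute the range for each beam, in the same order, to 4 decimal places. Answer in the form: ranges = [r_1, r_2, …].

beam 1: φ=-135°, α=285°
  dir = (cos 285°, sin 285°) = (0.2588, -0.9659); from cell (5,4)
  next x-line at t=3.0523, next y-line at t=0.8593; Δt_x=3.8637, Δt_y=1.0353
    y: enter (5,3) at t=0.8593 ← occupied
  → r_1 = 0.8593
beam 2: φ=-90°, α=330°
  dir = (cos 330°, sin 330°) = (0.8660, -0.5000); from cell (5,4)
  next x-line at t=0.9122, next y-line at t=1.6600; Δt_x=1.1547, Δt_y=2.0000
    x: enter (6,4) at t=0.9122
    y: enter (6,3) at t=1.6600 ← occupied
  → r_2 = 1.6600
beam 3: φ=-45°, α=15°
  dir = (cos 15°, sin 15°) = (0.9659, 0.2588); from cell (5,4)
  next x-line at t=0.8179, next y-line at t=0.6568; Δt_x=1.0353, Δt_y=3.8637
    y: enter (5,5) at t=0.6568
    x: enter (6,5) at t=0.8179
    x: enter (7,5) at t=1.8531
    x: enter (8,5) at t=2.8884 ← occupied
  → r_3 = 2.8884
beam 4: φ=0°, α=60°
  dir = (cos 60°, sin 60°) = (0.5000, 0.8660); from cell (5,4)
  next x-line at t=1.5800, next y-line at t=0.1963; Δt_x=2.0000, Δt_y=1.1547
    y: enter (5,5) at t=0.1963
    y: enter (5,6) at t=1.3510 ← occupied
  → r_4 = 1.3510
beam 5: φ=45°, α=105°
  dir = (cos 105°, sin 105°) = (-0.2588, 0.9659); from cell (5,4)
  next x-line at t=0.8114, next y-line at t=0.1760; Δt_x=3.8637, Δt_y=1.0353
    y: enter (5,5) at t=0.1760
    x: enter (4,5) at t=0.8114
    y: enter (4,6) at t=1.2113 ← occupied
  → r_5 = 1.2113
beam 6: φ=90°, α=150°
  dir = (cos 150°, sin 150°) = (-0.8660, 0.5000); from cell (5,4)
  next x-line at t=0.2425, next y-line at t=0.3400; Δt_x=1.1547, Δt_y=2.0000
    x: enter (4,4) at t=0.2425
    y: enter (4,5) at t=0.3400
    x: enter (3,5) at t=1.3972
    y: enter (3,6) at t=2.3400 ← occupied
  → r_6 = 2.3400
beam 7: φ=135°, α=195°
  dir = (cos 195°, sin 195°) = (-0.9659, -0.2588); from cell (5,4)
  next x-line at t=0.2174, next y-line at t=3.2069; Δt_x=1.0353, Δt_y=3.8637
    x: enter (4,4) at t=0.2174
    x: enter (3,4) at t=1.2527
    x: enter (2,4) at t=2.2880
    y: enter (2,3) at t=3.2069
    x: enter (1,3) at t=3.3232
    x: enter (0,3) at t=4.3585 ← occupied
  → r_7 = 4.3585

ranges = [0.8593, 1.6600, 2.8884, 1.3510, 1.2113, 2.3400, 4.3585]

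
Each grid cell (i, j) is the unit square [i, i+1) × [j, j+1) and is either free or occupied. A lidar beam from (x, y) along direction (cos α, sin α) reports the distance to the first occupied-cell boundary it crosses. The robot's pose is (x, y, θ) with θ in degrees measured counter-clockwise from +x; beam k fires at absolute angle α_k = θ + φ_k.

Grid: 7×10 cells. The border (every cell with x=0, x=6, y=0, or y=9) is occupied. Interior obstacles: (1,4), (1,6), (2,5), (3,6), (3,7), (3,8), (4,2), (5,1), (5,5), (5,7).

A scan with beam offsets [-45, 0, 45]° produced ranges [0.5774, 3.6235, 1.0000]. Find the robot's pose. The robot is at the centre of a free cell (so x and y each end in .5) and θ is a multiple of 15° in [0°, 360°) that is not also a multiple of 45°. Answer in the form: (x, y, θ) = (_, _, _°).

(x, y, θ) = (4.5, 1.5, 165°)

Enumerate (i+0.5, j+0.5, θ) over the 30 free cells and 16 admissible headings. For each, cast all 3 beams and compare to the given ranges.
  (4.5, 4.5, 60°): beam 1 = 1.5529 ≠ 0.5774 ✗
  (1.5, 3.5, 300°): beam 1 = 1.9319 ≠ 0.5774 ✗
  (1.5, 2.5, 60°): beam 1 = 4.6587 ≠ 0.5774 ✗
  (5.5, 3.5, 210°): beam 1 = 3.6235 ≠ 0.5774 ✗
  …
  (4.5, 1.5, 165°): r_1=0.5774, r_2=3.6235, r_3=1.0000 — all match ✓
Unique over the lattice → pose = (4.5, 1.5, 165°).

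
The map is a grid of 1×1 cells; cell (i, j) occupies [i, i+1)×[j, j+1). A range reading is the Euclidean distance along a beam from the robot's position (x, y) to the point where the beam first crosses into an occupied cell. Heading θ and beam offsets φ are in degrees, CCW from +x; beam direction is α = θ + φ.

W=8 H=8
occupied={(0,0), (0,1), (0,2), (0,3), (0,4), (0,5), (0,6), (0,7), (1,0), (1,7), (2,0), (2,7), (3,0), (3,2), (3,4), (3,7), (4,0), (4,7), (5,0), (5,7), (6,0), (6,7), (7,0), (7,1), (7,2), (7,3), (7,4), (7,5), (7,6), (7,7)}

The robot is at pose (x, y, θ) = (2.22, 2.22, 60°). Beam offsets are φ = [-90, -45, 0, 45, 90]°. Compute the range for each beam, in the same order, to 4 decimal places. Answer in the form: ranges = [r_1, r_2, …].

ranges = [2.4400, 0.8075, 2.0554, 4.7137, 1.4087]

beam 1: φ=-90°, α=330°
  dir = (cos 330°, sin 330°) = (0.8660, -0.5000); from cell (2,2)
  next x-line at t=0.9007, next y-line at t=0.4400; Δt_x=1.1547, Δt_y=2.0000
    y: enter (2,1) at t=0.4400
    x: enter (3,1) at t=0.9007
    x: enter (4,1) at t=2.0554
    y: enter (4,0) at t=2.4400 ← occupied
  → r_1 = 2.4400
beam 2: φ=-45°, α=15°
  dir = (cos 15°, sin 15°) = (0.9659, 0.2588); from cell (2,2)
  next x-line at t=0.8075, next y-line at t=3.0137; Δt_x=1.0353, Δt_y=3.8637
    x: enter (3,2) at t=0.8075 ← occupied
  → r_2 = 0.8075
beam 3: φ=0°, α=60°
  dir = (cos 60°, sin 60°) = (0.5000, 0.8660); from cell (2,2)
  next x-line at t=1.5600, next y-line at t=0.9007; Δt_x=2.0000, Δt_y=1.1547
    y: enter (2,3) at t=0.9007
    x: enter (3,3) at t=1.5600
    y: enter (3,4) at t=2.0554 ← occupied
  → r_3 = 2.0554
beam 4: φ=45°, α=105°
  dir = (cos 105°, sin 105°) = (-0.2588, 0.9659); from cell (2,2)
  next x-line at t=0.8500, next y-line at t=0.8075; Δt_x=3.8637, Δt_y=1.0353
    y: enter (2,3) at t=0.8075
    x: enter (1,3) at t=0.8500
    y: enter (1,4) at t=1.8428
    y: enter (1,5) at t=2.8781
    y: enter (1,6) at t=3.9133
    x: enter (0,6) at t=4.7137 ← occupied
  → r_4 = 4.7137
beam 5: φ=90°, α=150°
  dir = (cos 150°, sin 150°) = (-0.8660, 0.5000); from cell (2,2)
  next x-line at t=0.2540, next y-line at t=1.5600; Δt_x=1.1547, Δt_y=2.0000
    x: enter (1,2) at t=0.2540
    x: enter (0,2) at t=1.4087 ← occupied
  → r_5 = 1.4087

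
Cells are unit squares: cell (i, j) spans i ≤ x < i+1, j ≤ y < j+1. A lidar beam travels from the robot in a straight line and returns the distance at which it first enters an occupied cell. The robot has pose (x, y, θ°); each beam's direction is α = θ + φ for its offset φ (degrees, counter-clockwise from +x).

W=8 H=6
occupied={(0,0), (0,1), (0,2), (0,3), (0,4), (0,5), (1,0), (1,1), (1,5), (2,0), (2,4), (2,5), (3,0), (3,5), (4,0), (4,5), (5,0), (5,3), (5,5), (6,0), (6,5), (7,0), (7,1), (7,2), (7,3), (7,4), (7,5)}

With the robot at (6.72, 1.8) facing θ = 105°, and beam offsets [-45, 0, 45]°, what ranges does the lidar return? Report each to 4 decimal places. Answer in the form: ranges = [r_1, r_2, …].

beam 1: φ=-45°, α=60°
  direction (0.5000, 0.8660); cell (6,1); t to first gridline: x 0.5600, y 0.2309 (then +2.0000 / +1.1547)
    (6,2) via y @ 0.2309
    (7,2) via x @ 0.5600  # hit
  → r_1 = 0.5600
beam 2: φ=0°, α=105°
  direction (-0.2588, 0.9659); cell (6,1); t to first gridline: x 2.7819, y 0.2071 (then +3.8637 / +1.0353)
    (6,2) via y @ 0.2071
    (6,3) via y @ 1.2423
    (6,4) via y @ 2.2776
    (5,4) via x @ 2.7819
    (5,5) via y @ 3.3129  # hit
  → r_2 = 3.3129
beam 3: φ=45°, α=150°
  direction (-0.8660, 0.5000); cell (6,1); t to first gridline: x 0.8314, y 0.4000 (then +1.1547 / +2.0000)
    (6,2) via y @ 0.4000
    (5,2) via x @ 0.8314
    (4,2) via x @ 1.9861
    (4,3) via y @ 2.4000
    (3,3) via x @ 3.1408
    (2,3) via x @ 4.2955
    (2,4) via y @ 4.4000  # hit
  → r_3 = 4.4000

ranges = [0.5600, 3.3129, 4.4000]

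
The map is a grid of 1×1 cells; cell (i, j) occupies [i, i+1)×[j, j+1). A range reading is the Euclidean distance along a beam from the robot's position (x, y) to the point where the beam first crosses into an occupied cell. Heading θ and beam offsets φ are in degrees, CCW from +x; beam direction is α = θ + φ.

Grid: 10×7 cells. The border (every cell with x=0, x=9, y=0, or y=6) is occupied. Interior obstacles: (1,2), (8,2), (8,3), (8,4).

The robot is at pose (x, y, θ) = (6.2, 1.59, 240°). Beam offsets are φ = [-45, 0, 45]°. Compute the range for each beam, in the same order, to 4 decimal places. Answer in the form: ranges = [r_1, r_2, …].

beam 1: φ=-45°, α=195°
  d=(-0.9659,-0.2588)  start (6,1)  tX=0.2071 tY=2.2796  stride 1/|dx|=1.0353 1/|dy|=3.8637
    cross x-line → (5,1), t=0.2071
    cross x-line → (4,1), t=1.2423
    cross x-line → (3,1), t=2.2776
    cross y-line → (3,0), t=2.2796 (wall)
  → r_1 = 2.2796
beam 2: φ=0°, α=240°
  d=(-0.5000,-0.8660)  start (6,1)  tX=0.4000 tY=0.6813  stride 1/|dx|=2.0000 1/|dy|=1.1547
    cross x-line → (5,1), t=0.4000
    cross y-line → (5,0), t=0.6813 (wall)
  → r_2 = 0.6813
beam 3: φ=45°, α=285°
  d=(0.2588,-0.9659)  start (6,1)  tX=3.0910 tY=0.6108  stride 1/|dx|=3.8637 1/|dy|=1.0353
    cross y-line → (6,0), t=0.6108 (wall)
  → r_3 = 0.6108

ranges = [2.2796, 0.6813, 0.6108]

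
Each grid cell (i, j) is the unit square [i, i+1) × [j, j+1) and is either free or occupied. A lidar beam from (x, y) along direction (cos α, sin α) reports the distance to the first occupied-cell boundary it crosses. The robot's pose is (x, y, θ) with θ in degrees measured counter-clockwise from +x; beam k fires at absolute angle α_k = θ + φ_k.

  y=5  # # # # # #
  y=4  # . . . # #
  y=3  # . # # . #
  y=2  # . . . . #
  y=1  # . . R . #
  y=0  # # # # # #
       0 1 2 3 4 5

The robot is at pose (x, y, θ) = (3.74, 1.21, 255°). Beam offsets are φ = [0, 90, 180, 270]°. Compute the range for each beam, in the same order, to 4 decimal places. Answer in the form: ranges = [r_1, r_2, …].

beam 1: φ=0°, α=255°
  direction (-0.2588, -0.9659); cell (3,1); t to first gridline: x 2.8591, y 0.2174 (then +3.8637 / +1.0353)
    (3,0) via y @ 0.2174  # hit
  → r_1 = 0.2174
beam 2: φ=90°, α=345°
  direction (0.9659, -0.2588); cell (3,1); t to first gridline: x 0.2692, y 0.8114 (then +1.0353 / +3.8637)
    (4,1) via x @ 0.2692
    (4,0) via y @ 0.8114  # hit
  → r_2 = 0.8114
beam 3: φ=180°, α=75°
  direction (0.2588, 0.9659); cell (3,1); t to first gridline: x 1.0046, y 0.8179 (then +3.8637 / +1.0353)
    (3,2) via y @ 0.8179
    (4,2) via x @ 1.0046
    (4,3) via y @ 1.8531
    (4,4) via y @ 2.8884  # hit
  → r_3 = 2.8884
beam 4: φ=270°, α=165°
  direction (-0.9659, 0.2588); cell (3,1); t to first gridline: x 0.7661, y 3.0523 (then +1.0353 / +3.8637)
    (2,1) via x @ 0.7661
    (1,1) via x @ 1.8014
    (0,1) via x @ 2.8367  # hit
  → r_4 = 2.8367

ranges = [0.2174, 0.8114, 2.8884, 2.8367]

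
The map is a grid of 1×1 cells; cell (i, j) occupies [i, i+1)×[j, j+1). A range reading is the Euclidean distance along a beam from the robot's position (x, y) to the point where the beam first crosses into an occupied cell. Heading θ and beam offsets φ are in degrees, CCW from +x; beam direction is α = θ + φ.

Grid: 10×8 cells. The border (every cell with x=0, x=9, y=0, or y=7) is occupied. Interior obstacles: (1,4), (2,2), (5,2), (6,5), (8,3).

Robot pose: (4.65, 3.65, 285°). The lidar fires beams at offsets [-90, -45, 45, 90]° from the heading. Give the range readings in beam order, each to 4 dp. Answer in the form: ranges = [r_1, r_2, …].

beam 1: φ=-90°, α=195°
  dir = (cos 195°, sin 195°) = (-0.9659, -0.2588); from cell (4,3)
  next x-line at t=0.6729, next y-line at t=2.5114; Δt_x=1.0353, Δt_y=3.8637
    x: enter (3,3) at t=0.6729
    x: enter (2,3) at t=1.7082
    y: enter (2,2) at t=2.5114 ← occupied
  → r_1 = 2.5114
beam 2: φ=-45°, α=240°
  dir = (cos 240°, sin 240°) = (-0.5000, -0.8660); from cell (4,3)
  next x-line at t=1.3000, next y-line at t=0.7506; Δt_x=2.0000, Δt_y=1.1547
    y: enter (4,2) at t=0.7506
    x: enter (3,2) at t=1.3000
    y: enter (3,1) at t=1.9053
    y: enter (3,0) at t=3.0600 ← occupied
  → r_2 = 3.0600
beam 3: φ=45°, α=330°
  dir = (cos 330°, sin 330°) = (0.8660, -0.5000); from cell (4,3)
  next x-line at t=0.4041, next y-line at t=1.3000; Δt_x=1.1547, Δt_y=2.0000
    x: enter (5,3) at t=0.4041
    y: enter (5,2) at t=1.3000 ← occupied
  → r_3 = 1.3000
beam 4: φ=90°, α=15°
  dir = (cos 15°, sin 15°) = (0.9659, 0.2588); from cell (4,3)
  next x-line at t=0.3623, next y-line at t=1.3523; Δt_x=1.0353, Δt_y=3.8637
    x: enter (5,3) at t=0.3623
    y: enter (5,4) at t=1.3523
    x: enter (6,4) at t=1.3976
    x: enter (7,4) at t=2.4329
    x: enter (8,4) at t=3.4682
    x: enter (9,4) at t=4.5035 ← occupied
  → r_4 = 4.5035

ranges = [2.5114, 3.0600, 1.3000, 4.5035]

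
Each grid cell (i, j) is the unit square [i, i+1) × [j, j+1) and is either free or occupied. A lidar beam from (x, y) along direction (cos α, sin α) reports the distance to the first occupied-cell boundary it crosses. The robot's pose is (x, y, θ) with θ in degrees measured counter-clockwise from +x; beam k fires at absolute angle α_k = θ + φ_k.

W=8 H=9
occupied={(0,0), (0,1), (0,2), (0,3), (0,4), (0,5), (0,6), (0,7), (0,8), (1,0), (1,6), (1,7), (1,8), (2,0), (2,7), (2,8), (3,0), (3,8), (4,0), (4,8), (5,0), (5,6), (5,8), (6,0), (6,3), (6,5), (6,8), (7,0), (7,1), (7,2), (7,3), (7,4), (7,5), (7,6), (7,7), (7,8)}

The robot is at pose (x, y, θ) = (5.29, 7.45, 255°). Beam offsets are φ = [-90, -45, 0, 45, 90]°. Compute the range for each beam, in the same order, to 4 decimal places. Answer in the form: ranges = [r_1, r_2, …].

ranges = [2.1250, 4.9537, 0.4659, 0.5196, 1.7703]

beam 1: φ=-90°, α=165°
  dir = (cos 165°, sin 165°) = (-0.9659, 0.2588); from cell (5,7)
  next x-line at t=0.3002, next y-line at t=2.1250; Δt_x=1.0353, Δt_y=3.8637
    x: enter (4,7) at t=0.3002
    x: enter (3,7) at t=1.3355
    y: enter (3,8) at t=2.1250 ← occupied
  → r_1 = 2.1250
beam 2: φ=-45°, α=210°
  dir = (cos 210°, sin 210°) = (-0.8660, -0.5000); from cell (5,7)
  next x-line at t=0.3349, next y-line at t=0.9000; Δt_x=1.1547, Δt_y=2.0000
    x: enter (4,7) at t=0.3349
    y: enter (4,6) at t=0.9000
    x: enter (3,6) at t=1.4896
    x: enter (2,6) at t=2.6443
    y: enter (2,5) at t=2.9000
    x: enter (1,5) at t=3.7990
    y: enter (1,4) at t=4.9000
    x: enter (0,4) at t=4.9537 ← occupied
  → r_2 = 4.9537
beam 3: φ=0°, α=255°
  dir = (cos 255°, sin 255°) = (-0.2588, -0.9659); from cell (5,7)
  next x-line at t=1.1205, next y-line at t=0.4659; Δt_x=3.8637, Δt_y=1.0353
    y: enter (5,6) at t=0.4659 ← occupied
  → r_3 = 0.4659
beam 4: φ=45°, α=300°
  dir = (cos 300°, sin 300°) = (0.5000, -0.8660); from cell (5,7)
  next x-line at t=1.4200, next y-line at t=0.5196; Δt_x=2.0000, Δt_y=1.1547
    y: enter (5,6) at t=0.5196 ← occupied
  → r_4 = 0.5196
beam 5: φ=90°, α=345°
  dir = (cos 345°, sin 345°) = (0.9659, -0.2588); from cell (5,7)
  next x-line at t=0.7350, next y-line at t=1.7387; Δt_x=1.0353, Δt_y=3.8637
    x: enter (6,7) at t=0.7350
    y: enter (6,6) at t=1.7387
    x: enter (7,6) at t=1.7703 ← occupied
  → r_5 = 1.7703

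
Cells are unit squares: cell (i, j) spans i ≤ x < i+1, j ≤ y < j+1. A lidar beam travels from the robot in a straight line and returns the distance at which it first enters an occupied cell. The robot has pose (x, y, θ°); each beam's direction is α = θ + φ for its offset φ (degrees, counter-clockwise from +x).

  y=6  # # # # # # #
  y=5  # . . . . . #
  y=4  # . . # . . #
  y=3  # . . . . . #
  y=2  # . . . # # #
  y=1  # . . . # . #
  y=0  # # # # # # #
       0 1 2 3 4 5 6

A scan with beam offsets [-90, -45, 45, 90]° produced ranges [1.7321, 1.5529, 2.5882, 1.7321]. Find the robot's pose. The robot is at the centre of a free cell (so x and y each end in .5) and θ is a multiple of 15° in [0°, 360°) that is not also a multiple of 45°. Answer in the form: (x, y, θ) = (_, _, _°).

The pose lattice has 21·16 = 336 candidates. Test each by forward raycasting.
  (2.5, 5.5, 60°): beam 1 = 1.0000 ≠ 1.7321 ✗
  (4.5, 3.5, 165°): beam 1 = 2.5882 ≠ 1.7321 ✗
  (5.5, 3.5, 330°): beam 1 = 0.5774 ≠ 1.7321 ✗
  (1.5, 4.5, 105°): beam 1 = 1.5529 ≠ 1.7321 ✗
  (2.5, 3.5, 165°): beam 1 = 2.5882 ≠ 1.7321 ✗
  …
  (2.5, 3.5, 240°): r_1=1.7321, r_2=1.5529, r_3=2.5882, r_4=1.7321 — all match ✓
Only this pose fits every beam.

(x, y, θ) = (2.5, 3.5, 240°)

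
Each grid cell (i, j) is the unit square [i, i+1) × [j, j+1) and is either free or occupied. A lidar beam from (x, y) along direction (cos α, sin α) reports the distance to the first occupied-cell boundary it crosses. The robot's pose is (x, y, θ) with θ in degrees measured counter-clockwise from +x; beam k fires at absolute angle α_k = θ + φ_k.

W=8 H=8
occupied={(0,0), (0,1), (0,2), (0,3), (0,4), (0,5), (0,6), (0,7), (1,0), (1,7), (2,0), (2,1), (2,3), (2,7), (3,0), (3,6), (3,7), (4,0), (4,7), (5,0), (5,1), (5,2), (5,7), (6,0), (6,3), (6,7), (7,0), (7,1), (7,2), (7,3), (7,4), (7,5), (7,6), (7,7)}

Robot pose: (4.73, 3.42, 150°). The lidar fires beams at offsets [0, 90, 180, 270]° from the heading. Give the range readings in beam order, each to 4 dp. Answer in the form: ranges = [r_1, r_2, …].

ranges = [4.3070, 2.7944, 0.8400, 4.1338]

beam 1: φ=0°, α=150°
  d=(-0.8660,0.5000)  start (4,3)  tX=0.8429 tY=1.1600  stride 1/|dx|=1.1547 1/|dy|=2.0000
    cross x-line → (3,3), t=0.8429
    cross y-line → (3,4), t=1.1600
    cross x-line → (2,4), t=1.9976
    cross x-line → (1,4), t=3.1523
    cross y-line → (1,5), t=3.1600
    cross x-line → (0,5), t=4.3070 (wall)
  → r_1 = 4.3070
beam 2: φ=90°, α=240°
  d=(-0.5000,-0.8660)  start (4,3)  tX=1.4600 tY=0.4850  stride 1/|dx|=2.0000 1/|dy|=1.1547
    cross y-line → (4,2), t=0.4850
    cross x-line → (3,2), t=1.4600
    cross y-line → (3,1), t=1.6397
    cross y-line → (3,0), t=2.7944 (wall)
  → r_2 = 2.7944
beam 3: φ=180°, α=330°
  d=(0.8660,-0.5000)  start (4,3)  tX=0.3118 tY=0.8400  stride 1/|dx|=1.1547 1/|dy|=2.0000
    cross x-line → (5,3), t=0.3118
    cross y-line → (5,2), t=0.8400 (wall)
  → r_3 = 0.8400
beam 4: φ=270°, α=60°
  d=(0.5000,0.8660)  start (4,3)  tX=0.5400 tY=0.6697  stride 1/|dx|=2.0000 1/|dy|=1.1547
    cross x-line → (5,3), t=0.5400
    cross y-line → (5,4), t=0.6697
    cross y-line → (5,5), t=1.8244
    cross x-line → (6,5), t=2.5400
    cross y-line → (6,6), t=2.9791
    cross y-line → (6,7), t=4.1338 (wall)
  → r_4 = 4.1338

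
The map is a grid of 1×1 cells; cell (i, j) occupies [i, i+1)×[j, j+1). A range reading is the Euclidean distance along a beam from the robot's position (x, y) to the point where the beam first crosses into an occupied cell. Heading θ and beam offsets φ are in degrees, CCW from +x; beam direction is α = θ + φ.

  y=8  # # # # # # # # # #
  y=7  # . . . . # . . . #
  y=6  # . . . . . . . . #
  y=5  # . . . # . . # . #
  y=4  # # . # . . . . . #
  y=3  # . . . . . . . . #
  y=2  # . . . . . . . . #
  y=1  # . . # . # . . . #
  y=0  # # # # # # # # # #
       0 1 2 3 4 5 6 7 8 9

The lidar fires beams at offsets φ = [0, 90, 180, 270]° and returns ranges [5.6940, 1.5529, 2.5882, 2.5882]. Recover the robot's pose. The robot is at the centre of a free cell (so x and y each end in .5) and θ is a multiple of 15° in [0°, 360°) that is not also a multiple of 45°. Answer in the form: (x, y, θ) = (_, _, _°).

Candidates: 49 free-cell centres × 16 headings = 784 poses. Raycast each; keep the one whose scan matches to 4 dp.
  (8.5, 7.5, 255°): beam 1 = 1.9319 ≠ 5.6940 ✗
  (3.5, 3.5, 300°): beam 1 = 2.8868 ≠ 5.6940 ✗
  (3.5, 3.5, 240°): beam 1 = 2.8868 ≠ 5.6940 ✗
  (8.5, 3.5, 330°): beam 1 = 0.5774 ≠ 5.6940 ✗
  …
  (6.5, 2.5, 165°): r_1=5.6940, r_2=1.5529, r_3=2.5882, r_4=2.5882 — all match ✓
Unique over the lattice → pose = (6.5, 2.5, 165°).

(x, y, θ) = (6.5, 2.5, 165°)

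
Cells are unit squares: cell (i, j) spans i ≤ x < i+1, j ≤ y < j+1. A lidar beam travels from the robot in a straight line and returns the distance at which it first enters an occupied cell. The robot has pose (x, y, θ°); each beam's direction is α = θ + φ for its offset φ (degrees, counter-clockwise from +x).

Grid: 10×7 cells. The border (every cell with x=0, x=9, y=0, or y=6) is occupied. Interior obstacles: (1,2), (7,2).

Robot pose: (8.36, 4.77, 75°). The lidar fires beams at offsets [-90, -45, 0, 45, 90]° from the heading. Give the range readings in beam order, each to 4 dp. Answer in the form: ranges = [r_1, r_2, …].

beam 1: φ=-90°, α=345°
  cosα=0.9659 sinα=-0.2588 | (8,4) | tMaxX 0.6626 tMaxY 2.9751 | tΔX 1.0353 tΔY 3.8637
    t=0.6626 [x] (9,4) — stop
  → r_1 = 0.6626
beam 2: φ=-45°, α=30°
  cosα=0.8660 sinα=0.5000 | (8,4) | tMaxX 0.7390 tMaxY 0.4600 | tΔX 1.1547 tΔY 2.0000
    t=0.4600 [y] (8,5)
    t=0.7390 [x] (9,5) — stop
  → r_2 = 0.7390
beam 3: φ=0°, α=75°
  cosα=0.2588 sinα=0.9659 | (8,4) | tMaxX 2.4728 tMaxY 0.2381 | tΔX 3.8637 tΔY 1.0353
    t=0.2381 [y] (8,5)
    t=1.2734 [y] (8,6) — stop
  → r_3 = 1.2734
beam 4: φ=45°, α=120°
  cosα=-0.5000 sinα=0.8660 | (8,4) | tMaxX 0.7200 tMaxY 0.2656 | tΔX 2.0000 tΔY 1.1547
    t=0.2656 [y] (8,5)
    t=0.7200 [x] (7,5)
    t=1.4203 [y] (7,6) — stop
  → r_4 = 1.4203
beam 5: φ=90°, α=165°
  cosα=-0.9659 sinα=0.2588 | (8,4) | tMaxX 0.3727 tMaxY 0.8887 | tΔX 1.0353 tΔY 3.8637
    t=0.3727 [x] (7,4)
    t=0.8887 [y] (7,5)
    t=1.4080 [x] (6,5)
    t=2.4433 [x] (5,5)
    t=3.4785 [x] (4,5)
    t=4.5138 [x] (3,5)
    t=4.7524 [y] (3,6) — stop
  → r_5 = 4.7524

ranges = [0.6626, 0.7390, 1.2734, 1.4203, 4.7524]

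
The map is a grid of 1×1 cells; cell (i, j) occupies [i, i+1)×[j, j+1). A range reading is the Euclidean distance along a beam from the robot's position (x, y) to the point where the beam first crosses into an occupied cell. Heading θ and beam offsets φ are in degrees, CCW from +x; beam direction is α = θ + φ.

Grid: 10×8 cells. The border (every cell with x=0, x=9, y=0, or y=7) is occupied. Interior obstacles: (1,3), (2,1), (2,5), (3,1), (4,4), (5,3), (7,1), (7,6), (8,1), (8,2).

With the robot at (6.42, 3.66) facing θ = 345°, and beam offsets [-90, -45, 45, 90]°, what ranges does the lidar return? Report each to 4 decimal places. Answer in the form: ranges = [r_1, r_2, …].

beam 1: φ=-90°, α=255°
  dir = (cos 255°, sin 255°) = (-0.2588, -0.9659); from cell (6,3)
  next x-line at t=1.6228, next y-line at t=0.6833; Δt_x=3.8637, Δt_y=1.0353
    y: enter (6,2) at t=0.6833
    x: enter (5,2) at t=1.6228
    y: enter (5,1) at t=1.7186
    y: enter (5,0) at t=2.7538 ← occupied
  → r_1 = 2.7538
beam 2: φ=-45°, α=300°
  dir = (cos 300°, sin 300°) = (0.5000, -0.8660); from cell (6,3)
  next x-line at t=1.1600, next y-line at t=0.7621; Δt_x=2.0000, Δt_y=1.1547
    y: enter (6,2) at t=0.7621
    x: enter (7,2) at t=1.1600
    y: enter (7,1) at t=1.9168 ← occupied
  → r_2 = 1.9168
beam 3: φ=45°, α=30°
  dir = (cos 30°, sin 30°) = (0.8660, 0.5000); from cell (6,3)
  next x-line at t=0.6697, next y-line at t=0.6800; Δt_x=1.1547, Δt_y=2.0000
    x: enter (7,3) at t=0.6697
    y: enter (7,4) at t=0.6800
    x: enter (8,4) at t=1.8244
    y: enter (8,5) at t=2.6800
    x: enter (9,5) at t=2.9791 ← occupied
  → r_3 = 2.9791
beam 4: φ=90°, α=75°
  dir = (cos 75°, sin 75°) = (0.2588, 0.9659); from cell (6,3)
  next x-line at t=2.2409, next y-line at t=0.3520; Δt_x=3.8637, Δt_y=1.0353
    y: enter (6,4) at t=0.3520
    y: enter (6,5) at t=1.3873
    x: enter (7,5) at t=2.2409
    y: enter (7,6) at t=2.4225 ← occupied
  → r_4 = 2.4225

ranges = [2.7538, 1.9168, 2.9791, 2.4225]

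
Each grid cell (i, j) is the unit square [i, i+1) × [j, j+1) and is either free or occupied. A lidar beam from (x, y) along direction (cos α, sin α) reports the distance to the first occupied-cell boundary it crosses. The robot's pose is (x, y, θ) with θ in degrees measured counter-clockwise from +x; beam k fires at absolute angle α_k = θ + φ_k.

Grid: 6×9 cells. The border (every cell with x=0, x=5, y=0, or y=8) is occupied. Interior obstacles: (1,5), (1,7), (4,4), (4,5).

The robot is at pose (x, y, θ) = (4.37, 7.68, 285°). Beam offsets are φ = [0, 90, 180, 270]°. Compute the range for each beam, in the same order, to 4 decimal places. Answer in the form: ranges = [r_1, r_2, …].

ranges = [1.7393, 0.6522, 0.3313, 2.4536]

beam 1: φ=0°, α=285°
  dir = (cos 285°, sin 285°) = (0.2588, -0.9659); from cell (4,7)
  next x-line at t=2.4341, next y-line at t=0.7040; Δt_x=3.8637, Δt_y=1.0353
    y: enter (4,6) at t=0.7040
    y: enter (4,5) at t=1.7393 ← occupied
  → r_1 = 1.7393
beam 2: φ=90°, α=15°
  dir = (cos 15°, sin 15°) = (0.9659, 0.2588); from cell (4,7)
  next x-line at t=0.6522, next y-line at t=1.2364; Δt_x=1.0353, Δt_y=3.8637
    x: enter (5,7) at t=0.6522 ← occupied
  → r_2 = 0.6522
beam 3: φ=180°, α=105°
  dir = (cos 105°, sin 105°) = (-0.2588, 0.9659); from cell (4,7)
  next x-line at t=1.4296, next y-line at t=0.3313; Δt_x=3.8637, Δt_y=1.0353
    y: enter (4,8) at t=0.3313 ← occupied
  → r_3 = 0.3313
beam 4: φ=270°, α=195°
  dir = (cos 195°, sin 195°) = (-0.9659, -0.2588); from cell (4,7)
  next x-line at t=0.3831, next y-line at t=2.6273; Δt_x=1.0353, Δt_y=3.8637
    x: enter (3,7) at t=0.3831
    x: enter (2,7) at t=1.4183
    x: enter (1,7) at t=2.4536 ← occupied
  → r_4 = 2.4536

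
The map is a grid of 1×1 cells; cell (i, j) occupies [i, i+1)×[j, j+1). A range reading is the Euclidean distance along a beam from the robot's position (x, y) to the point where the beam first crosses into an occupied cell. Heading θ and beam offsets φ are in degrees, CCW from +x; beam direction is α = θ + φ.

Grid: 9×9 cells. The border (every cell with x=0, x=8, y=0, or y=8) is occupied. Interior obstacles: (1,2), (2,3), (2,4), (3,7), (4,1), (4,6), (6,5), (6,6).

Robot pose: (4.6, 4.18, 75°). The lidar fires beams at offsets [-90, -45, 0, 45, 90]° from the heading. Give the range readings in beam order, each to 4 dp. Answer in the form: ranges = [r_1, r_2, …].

ranges = [3.5199, 1.6400, 3.9548, 4.4110, 1.6564]

beam 1: φ=-90°, α=345°
  dir = (cos 345°, sin 345°) = (0.9659, -0.2588); from cell (4,4)
  next x-line at t=0.4141, next y-line at t=0.6955; Δt_x=1.0353, Δt_y=3.8637
    x: enter (5,4) at t=0.4141
    y: enter (5,3) at t=0.6955
    x: enter (6,3) at t=1.4494
    x: enter (7,3) at t=2.4847
    x: enter (8,3) at t=3.5199 ← occupied
  → r_1 = 3.5199
beam 2: φ=-45°, α=30°
  dir = (cos 30°, sin 30°) = (0.8660, 0.5000); from cell (4,4)
  next x-line at t=0.4619, next y-line at t=1.6400; Δt_x=1.1547, Δt_y=2.0000
    x: enter (5,4) at t=0.4619
    x: enter (6,4) at t=1.6166
    y: enter (6,5) at t=1.6400 ← occupied
  → r_2 = 1.6400
beam 3: φ=0°, α=75°
  dir = (cos 75°, sin 75°) = (0.2588, 0.9659); from cell (4,4)
  next x-line at t=1.5455, next y-line at t=0.8489; Δt_x=3.8637, Δt_y=1.0353
    y: enter (4,5) at t=0.8489
    x: enter (5,5) at t=1.5455
    y: enter (5,6) at t=1.8842
    y: enter (5,7) at t=2.9195
    y: enter (5,8) at t=3.9548 ← occupied
  → r_3 = 3.9548
beam 4: φ=45°, α=120°
  dir = (cos 120°, sin 120°) = (-0.5000, 0.8660); from cell (4,4)
  next x-line at t=1.2000, next y-line at t=0.9469; Δt_x=2.0000, Δt_y=1.1547
    y: enter (4,5) at t=0.9469
    x: enter (3,5) at t=1.2000
    y: enter (3,6) at t=2.1016
    x: enter (2,6) at t=3.2000
    y: enter (2,7) at t=3.2563
    y: enter (2,8) at t=4.4110 ← occupied
  → r_4 = 4.4110
beam 5: φ=90°, α=165°
  dir = (cos 165°, sin 165°) = (-0.9659, 0.2588); from cell (4,4)
  next x-line at t=0.6212, next y-line at t=3.1682; Δt_x=1.0353, Δt_y=3.8637
    x: enter (3,4) at t=0.6212
    x: enter (2,4) at t=1.6564 ← occupied
  → r_5 = 1.6564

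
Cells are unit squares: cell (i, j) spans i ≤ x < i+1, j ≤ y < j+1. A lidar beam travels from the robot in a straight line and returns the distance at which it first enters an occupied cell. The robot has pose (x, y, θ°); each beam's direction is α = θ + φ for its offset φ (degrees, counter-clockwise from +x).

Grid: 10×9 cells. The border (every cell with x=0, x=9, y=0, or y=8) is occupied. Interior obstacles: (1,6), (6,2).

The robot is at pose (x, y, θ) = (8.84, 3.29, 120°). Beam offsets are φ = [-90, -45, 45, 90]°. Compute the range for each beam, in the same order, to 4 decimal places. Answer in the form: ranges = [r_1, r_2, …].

ranges = [0.1848, 0.6182, 8.1166, 2.1246]

beam 1: φ=-90°, α=30°
  cosα=0.8660 sinα=0.5000 | (8,3) | tMaxX 0.1848 tMaxY 1.4200 | tΔX 1.1547 tΔY 2.0000
    t=0.1848 [x] (9,3) — stop
  → r_1 = 0.1848
beam 2: φ=-45°, α=75°
  cosα=0.2588 sinα=0.9659 | (8,3) | tMaxX 0.6182 tMaxY 0.7350 | tΔX 3.8637 tΔY 1.0353
    t=0.6182 [x] (9,3) — stop
  → r_2 = 0.6182
beam 3: φ=45°, α=165°
  cosα=-0.9659 sinα=0.2588 | (8,3) | tMaxX 0.8696 tMaxY 2.7432 | tΔX 1.0353 tΔY 3.8637
    t=0.8696 [x] (7,3)
    t=1.9049 [x] (6,3)
    t=2.7432 [y] (6,4)
    t=2.9402 [x] (5,4)
    t=3.9755 [x] (4,4)
    t=5.0107 [x] (3,4)
    t=6.0460 [x] (2,4)
    t=6.6069 [y] (2,5)
    t=7.0813 [x] (1,5)
    t=8.1166 [x] (0,5) — stop
  → r_3 = 8.1166
beam 4: φ=90°, α=210°
  cosα=-0.8660 sinα=-0.5000 | (8,3) | tMaxX 0.9699 tMaxY 0.5800 | tΔX 1.1547 tΔY 2.0000
    t=0.5800 [y] (8,2)
    t=0.9699 [x] (7,2)
    t=2.1246 [x] (6,2) — stop
  → r_4 = 2.1246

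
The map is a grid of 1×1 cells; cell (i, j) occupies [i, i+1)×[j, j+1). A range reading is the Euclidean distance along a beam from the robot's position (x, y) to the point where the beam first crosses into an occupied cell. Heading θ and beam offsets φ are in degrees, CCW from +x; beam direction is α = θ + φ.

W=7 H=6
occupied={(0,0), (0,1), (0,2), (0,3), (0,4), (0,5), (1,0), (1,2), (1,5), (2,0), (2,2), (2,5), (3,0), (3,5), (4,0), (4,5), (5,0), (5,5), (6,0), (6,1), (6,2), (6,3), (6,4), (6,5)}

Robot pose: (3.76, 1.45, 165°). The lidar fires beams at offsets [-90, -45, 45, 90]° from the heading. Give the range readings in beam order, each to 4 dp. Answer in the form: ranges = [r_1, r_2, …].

beam 1: φ=-90°, α=75°
  dir = (cos 75°, sin 75°) = (0.2588, 0.9659); from cell (3,1)
  next x-line at t=0.9273, next y-line at t=0.5694; Δt_x=3.8637, Δt_y=1.0353
    y: enter (3,2) at t=0.5694
    x: enter (4,2) at t=0.9273
    y: enter (4,3) at t=1.6047
    y: enter (4,4) at t=2.6400
    y: enter (4,5) at t=3.6752 ← occupied
  → r_1 = 3.6752
beam 2: φ=-45°, α=120°
  dir = (cos 120°, sin 120°) = (-0.5000, 0.8660); from cell (3,1)
  next x-line at t=1.5200, next y-line at t=0.6351; Δt_x=2.0000, Δt_y=1.1547
    y: enter (3,2) at t=0.6351
    x: enter (2,2) at t=1.5200 ← occupied
  → r_2 = 1.5200
beam 3: φ=45°, α=210°
  dir = (cos 210°, sin 210°) = (-0.8660, -0.5000); from cell (3,1)
  next x-line at t=0.8776, next y-line at t=0.9000; Δt_x=1.1547, Δt_y=2.0000
    x: enter (2,1) at t=0.8776
    y: enter (2,0) at t=0.9000 ← occupied
  → r_3 = 0.9000
beam 4: φ=90°, α=255°
  dir = (cos 255°, sin 255°) = (-0.2588, -0.9659); from cell (3,1)
  next x-line at t=2.9364, next y-line at t=0.4659; Δt_x=3.8637, Δt_y=1.0353
    y: enter (3,0) at t=0.4659 ← occupied
  → r_4 = 0.4659

ranges = [3.6752, 1.5200, 0.9000, 0.4659]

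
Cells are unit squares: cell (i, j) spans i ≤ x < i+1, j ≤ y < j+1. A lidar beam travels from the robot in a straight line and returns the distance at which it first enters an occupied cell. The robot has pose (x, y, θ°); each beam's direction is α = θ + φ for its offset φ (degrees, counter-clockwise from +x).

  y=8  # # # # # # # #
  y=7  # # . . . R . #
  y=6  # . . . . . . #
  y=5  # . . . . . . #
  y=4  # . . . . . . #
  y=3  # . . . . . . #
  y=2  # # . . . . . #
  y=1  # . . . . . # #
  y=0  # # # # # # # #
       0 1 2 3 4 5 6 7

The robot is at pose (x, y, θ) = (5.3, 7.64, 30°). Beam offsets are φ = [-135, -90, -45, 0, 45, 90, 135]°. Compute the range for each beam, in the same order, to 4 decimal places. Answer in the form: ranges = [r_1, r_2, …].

ranges = [6.8742, 3.4000, 1.7600, 0.7200, 0.3727, 0.4157, 1.3909]

beam 1: φ=-135°, α=255°
  dir = (cos 255°, sin 255°) = (-0.2588, -0.9659); from cell (5,7)
  next x-line at t=1.1591, next y-line at t=0.6626; Δt_x=3.8637, Δt_y=1.0353
    y: enter (5,6) at t=0.6626
    x: enter (4,6) at t=1.1591
    y: enter (4,5) at t=1.6979
    y: enter (4,4) at t=2.7331
    y: enter (4,3) at t=3.7684
    y: enter (4,2) at t=4.8037
    x: enter (3,2) at t=5.0228
    y: enter (3,1) at t=5.8390
    y: enter (3,0) at t=6.8742 ← occupied
  → r_1 = 6.8742
beam 2: φ=-90°, α=300°
  dir = (cos 300°, sin 300°) = (0.5000, -0.8660); from cell (5,7)
  next x-line at t=1.4000, next y-line at t=0.7390; Δt_x=2.0000, Δt_y=1.1547
    y: enter (5,6) at t=0.7390
    x: enter (6,6) at t=1.4000
    y: enter (6,5) at t=1.8937
    y: enter (6,4) at t=3.0484
    x: enter (7,4) at t=3.4000 ← occupied
  → r_2 = 3.4000
beam 3: φ=-45°, α=345°
  dir = (cos 345°, sin 345°) = (0.9659, -0.2588); from cell (5,7)
  next x-line at t=0.7247, next y-line at t=2.4728; Δt_x=1.0353, Δt_y=3.8637
    x: enter (6,7) at t=0.7247
    x: enter (7,7) at t=1.7600 ← occupied
  → r_3 = 1.7600
beam 4: φ=0°, α=30°
  dir = (cos 30°, sin 30°) = (0.8660, 0.5000); from cell (5,7)
  next x-line at t=0.8083, next y-line at t=0.7200; Δt_x=1.1547, Δt_y=2.0000
    y: enter (5,8) at t=0.7200 ← occupied
  → r_4 = 0.7200
beam 5: φ=45°, α=75°
  dir = (cos 75°, sin 75°) = (0.2588, 0.9659); from cell (5,7)
  next x-line at t=2.7046, next y-line at t=0.3727; Δt_x=3.8637, Δt_y=1.0353
    y: enter (5,8) at t=0.3727 ← occupied
  → r_5 = 0.3727
beam 6: φ=90°, α=120°
  dir = (cos 120°, sin 120°) = (-0.5000, 0.8660); from cell (5,7)
  next x-line at t=0.6000, next y-line at t=0.4157; Δt_x=2.0000, Δt_y=1.1547
    y: enter (5,8) at t=0.4157 ← occupied
  → r_6 = 0.4157
beam 7: φ=135°, α=165°
  dir = (cos 165°, sin 165°) = (-0.9659, 0.2588); from cell (5,7)
  next x-line at t=0.3106, next y-line at t=1.3909; Δt_x=1.0353, Δt_y=3.8637
    x: enter (4,7) at t=0.3106
    x: enter (3,7) at t=1.3459
    y: enter (3,8) at t=1.3909 ← occupied
  → r_7 = 1.3909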